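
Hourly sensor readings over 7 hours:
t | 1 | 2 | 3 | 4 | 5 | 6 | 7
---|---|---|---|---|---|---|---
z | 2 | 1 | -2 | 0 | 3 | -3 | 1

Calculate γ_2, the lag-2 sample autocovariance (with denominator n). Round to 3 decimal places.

-1.064

Mean z̄ = (2 + 1 − 2 + 0 + 3 − 3 + 1)/7 = 0.2857
Deviations: 1.7143, 0.7143, -2.2857, -0.2857, 2.7143, -3.2857, 0.7143
Σ_{t=1}^{5}(z_t−z̄)(z_{t+2}−z̄) = -7.4490
γ_2 = -7.4490 / 7 = -1.064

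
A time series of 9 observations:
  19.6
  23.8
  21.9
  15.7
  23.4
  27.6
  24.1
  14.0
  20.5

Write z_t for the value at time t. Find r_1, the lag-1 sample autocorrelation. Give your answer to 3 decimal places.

Mean z̄ = (19.6 + 23.8 + 21.9 + 15.7 + 23.4 + 27.6 + 24.1 + 14.0 + 20.5)/9 = 21.1778
Numerator Σ_{t=1}^{8}(z_t−z̄)(z_{t+1}−z̄) = -1.4438
Denominator Σ(z_t−z̄)² = 146.5956
r_1 = -1.4438 / 146.5956 = -0.010

-0.010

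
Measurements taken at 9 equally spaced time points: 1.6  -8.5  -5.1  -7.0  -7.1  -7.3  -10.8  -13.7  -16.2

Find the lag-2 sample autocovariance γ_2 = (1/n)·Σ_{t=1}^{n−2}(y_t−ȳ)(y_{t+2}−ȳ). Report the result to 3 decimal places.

Mean ȳ = (1.6 − 8.5 − 5.1 − 7.0 − 7.1 − 7.3 − 10.8 − 13.7 − 16.2)/9 = -8.2333
Σ_{t=1}^{7}(y_t−ȳ)(y_{t+2}−ȳ) = 47.6211
γ_2 = 47.6211 / 9 = 5.291

5.291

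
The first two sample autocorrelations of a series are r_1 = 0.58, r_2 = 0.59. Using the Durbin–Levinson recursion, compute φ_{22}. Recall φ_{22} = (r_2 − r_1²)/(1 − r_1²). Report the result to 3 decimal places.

0.382

φ_{22} = (r_2 − r_1²) / (1 − r_1²)
r_1² = (0.58)² = 0.3364
Numerator = 0.59 − 0.3364 = 0.2536; denominator = 1 − 0.3364 = 0.6636
φ_{22} = 0.2536 / 0.6636 = 0.382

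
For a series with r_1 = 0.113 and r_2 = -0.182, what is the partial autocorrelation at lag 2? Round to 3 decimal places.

-0.197

φ_{22} = (r_2 − r_1²) / (1 − r_1²)
r_1² = (0.113)² = 0.012769
Numerator = -0.182 − 0.0128 = -0.1948; denominator = 1 − 0.0128 = 0.9872
φ_{22} = -0.1948 / 0.9872 = -0.197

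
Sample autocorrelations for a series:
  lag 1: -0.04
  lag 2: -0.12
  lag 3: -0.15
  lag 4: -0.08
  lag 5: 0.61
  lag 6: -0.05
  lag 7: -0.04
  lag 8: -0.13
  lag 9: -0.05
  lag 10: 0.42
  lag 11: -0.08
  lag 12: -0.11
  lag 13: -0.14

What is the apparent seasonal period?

The largest autocorrelation is r_5 = 0.61, with a weaker echo at lag 10 (0.42); the remaining lags stay at or below -0.04.
The dominant spike at lag 5 indicates a seasonal period of 5.

5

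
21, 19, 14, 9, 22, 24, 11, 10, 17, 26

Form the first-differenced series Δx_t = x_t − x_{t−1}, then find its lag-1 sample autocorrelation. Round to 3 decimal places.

First differences Δx: -2, -5, -5, 13, 2, -13, -1, 7, 9
Mean of differences = 0.5556
Numerator Σ(Δx_t−Δx̄)(Δx_{t+1}−Δx̄) = 39.8025
Denominator Σ(Δx_t−Δx̄)² = 524.2222
r_1(Δx) = 39.8025 / 524.2222 = 0.076

0.076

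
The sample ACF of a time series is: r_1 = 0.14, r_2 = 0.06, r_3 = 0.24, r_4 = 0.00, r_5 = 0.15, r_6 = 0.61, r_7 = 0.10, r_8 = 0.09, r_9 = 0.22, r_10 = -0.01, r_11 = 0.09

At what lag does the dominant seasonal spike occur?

The largest autocorrelation is r_6 = 0.61; the remaining lags stay at or below 0.24.
The dominant spike at lag 6 indicates a seasonal period of 6.

6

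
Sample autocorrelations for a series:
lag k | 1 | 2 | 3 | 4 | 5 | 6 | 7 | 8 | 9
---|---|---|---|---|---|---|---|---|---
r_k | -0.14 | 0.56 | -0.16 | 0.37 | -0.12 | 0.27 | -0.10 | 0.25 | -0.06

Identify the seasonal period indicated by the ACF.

2

The largest autocorrelation is r_2 = 0.56, with weaker echoes at lags 4 (0.37), 6 (0.27) and 8 (0.25); the remaining lags stay at or below -0.06.
The dominant spike at lag 2 indicates a seasonal period of 2.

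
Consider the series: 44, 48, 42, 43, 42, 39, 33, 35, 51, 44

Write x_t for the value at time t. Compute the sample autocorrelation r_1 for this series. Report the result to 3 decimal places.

0.216

Mean x̄ = (44 + 48 + 42 + 43 + 42 + 39 + 33 + 35 + 51 + 44)/10 = 42.1000
Numerator Σ_{t=1}^{9}(x_t−x̄)(x_{t+1}−x̄) = 57.2900
Denominator Σ(x_t−x̄)² = 264.9000
r_1 = 57.2900 / 264.9000 = 0.216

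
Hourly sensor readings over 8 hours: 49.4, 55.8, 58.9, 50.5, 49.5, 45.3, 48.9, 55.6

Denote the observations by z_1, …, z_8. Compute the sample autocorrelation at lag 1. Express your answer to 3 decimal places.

0.244

Mean z̄ = (49.4 + 55.8 + 58.9 + 50.5 + 49.5 + 45.3 + 48.9 + 55.6)/8 = 51.7375
Deviations from mean: -2.3375, 4.0625, 7.1625, -1.2375, -2.2375, -6.4375, -2.8375, 3.8625
Numerator Σ_{t=1}^{7}(z_t−z̄)(z_{t+1}−z̄) = 35.2173
Denominator Σ(z_t−z̄)² = 144.2188
r_1 = 35.2173 / 144.2188 = 0.244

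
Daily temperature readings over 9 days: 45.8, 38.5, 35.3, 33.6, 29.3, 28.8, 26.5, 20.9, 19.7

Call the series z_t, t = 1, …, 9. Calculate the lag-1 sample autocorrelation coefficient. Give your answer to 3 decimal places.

Mean z̄ = (45.8 + 38.5 + 35.3 + 33.6 + 29.3 + 28.8 + 26.5 + 20.9 + 19.7)/9 = 30.9333
Numerator Σ_{t=1}^{8}(z_t−z̄)(z_{t+1}−z̄) = 322.9522
Denominator Σ(z_t−z̄)² = 558.1800
r_1 = 322.9522 / 558.1800 = 0.579

0.579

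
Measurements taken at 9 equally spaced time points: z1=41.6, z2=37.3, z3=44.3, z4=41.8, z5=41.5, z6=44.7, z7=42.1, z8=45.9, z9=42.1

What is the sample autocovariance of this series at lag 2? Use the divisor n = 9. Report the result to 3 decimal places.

0.771

Mean z̄ = (41.6 + 37.3 + 44.3 + 41.8 + 41.5 + 44.7 + 42.1 + 45.9 + 42.1)/9 = 42.3667
Σ_{t=1}^{7}(z_t−z̄)(z_{t+2}−z̄) = 6.9378
γ_2 = 6.9378 / 9 = 0.771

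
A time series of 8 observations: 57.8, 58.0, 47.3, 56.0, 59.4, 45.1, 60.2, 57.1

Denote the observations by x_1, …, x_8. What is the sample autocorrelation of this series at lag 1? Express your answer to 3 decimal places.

Mean x̄ = (57.8 + 58.0 + 47.3 + 56.0 + 59.4 + 45.1 + 60.2 + 57.1)/8 = 55.1125
Deviations from mean: 2.6875, 2.8875, -7.8125, 0.8875, 4.2875, -10.0125, 5.0875, 1.9875
Numerator Σ_{t=1}^{7}(x_t−x̄)(x_{t+1}−x̄) = -101.6827
Denominator Σ(x_t−x̄)² = 225.8488
r_1 = -101.6827 / 225.8488 = -0.450

-0.450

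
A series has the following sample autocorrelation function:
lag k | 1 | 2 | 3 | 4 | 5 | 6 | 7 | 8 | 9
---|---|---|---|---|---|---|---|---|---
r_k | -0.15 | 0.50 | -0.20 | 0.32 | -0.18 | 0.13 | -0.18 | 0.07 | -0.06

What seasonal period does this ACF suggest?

2

The largest autocorrelation is r_2 = 0.50, with a weaker echo at lag 4 (0.32); the remaining lags stay at or below 0.13.
The dominant spike at lag 2 indicates a seasonal period of 2.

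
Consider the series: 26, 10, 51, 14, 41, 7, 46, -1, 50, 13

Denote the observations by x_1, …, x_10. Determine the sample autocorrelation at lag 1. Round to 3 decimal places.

Mean x̄ = (26 + 10 + 51 + 14 + 41 + 7 + 46 − 1 + 50 + 13)/10 = 25.7000
Numerator Σ_{t=1}^{9}(x_t−x̄)(x_{t+1}−x̄) = -3042.0900
Denominator Σ(x_t−x̄)² = 3484.1000
r_1 = -3042.0900 / 3484.1000 = -0.873

-0.873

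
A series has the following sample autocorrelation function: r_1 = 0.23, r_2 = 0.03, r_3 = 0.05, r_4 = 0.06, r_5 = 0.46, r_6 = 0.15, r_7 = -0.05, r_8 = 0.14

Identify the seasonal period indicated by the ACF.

The largest autocorrelation is r_5 = 0.46; the remaining lags stay at or below 0.23. The elevated value at lag 1 (0.23), dropping to 0.03 at lag 2, reflects decaying short-term dependence rather than seasonality.
The dominant spike at lag 5 indicates a seasonal period of 5.

5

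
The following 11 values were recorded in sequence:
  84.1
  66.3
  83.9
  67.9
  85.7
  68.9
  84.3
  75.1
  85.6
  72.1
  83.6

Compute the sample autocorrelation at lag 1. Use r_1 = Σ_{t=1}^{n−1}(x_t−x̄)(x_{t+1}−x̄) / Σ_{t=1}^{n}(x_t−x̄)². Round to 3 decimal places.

Mean x̄ = (84.1 + 66.3 + 83.9 + 67.9 + 85.7 + 68.9 + 84.3 + 75.1 + 85.6 + 72.1 + 83.6)/11 = 77.9545
Numerator Σ_{t=1}^{10}(x_t−x̄)(x_{t+1}−x̄) = -523.9066
Denominator Σ(x_t−x̄)² = 625.0273
r_1 = -523.9066 / 625.0273 = -0.838

-0.838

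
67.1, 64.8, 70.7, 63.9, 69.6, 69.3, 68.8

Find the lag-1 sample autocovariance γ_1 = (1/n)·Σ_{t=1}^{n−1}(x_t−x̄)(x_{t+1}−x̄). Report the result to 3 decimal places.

Mean x̄ = (67.1 + 64.8 + 70.7 + 63.9 + 69.6 + 69.3 + 68.8)/7 = 67.7429
Σ_{t=1}^{6}(x_t−x̄)(x_{t+1}−x̄) = -20.7733
γ_1 = -20.7733 / 7 = -2.968

-2.968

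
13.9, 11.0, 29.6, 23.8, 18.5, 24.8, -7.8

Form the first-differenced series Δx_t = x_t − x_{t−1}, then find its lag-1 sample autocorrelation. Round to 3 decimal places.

First differences Δx: -2.9, 18.6, -5.8, -5.3, 6.3, -32.6
Mean of differences = -3.6167
Numerator Σ(Δx_t−Δx̄)(Δx_{t+1}−Δx̄) = -333.0203
Denominator Σ(Δx_t−Δx̄)² = 1440.0683
r_1(Δx) = -333.0203 / 1440.0683 = -0.231

-0.231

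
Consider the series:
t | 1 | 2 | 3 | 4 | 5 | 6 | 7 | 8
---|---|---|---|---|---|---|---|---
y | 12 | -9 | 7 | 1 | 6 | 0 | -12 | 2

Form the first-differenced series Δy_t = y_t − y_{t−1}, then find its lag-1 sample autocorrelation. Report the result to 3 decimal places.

First differences Δy: -21, 16, -6, 5, -6, -12, 14
Mean of differences = -1.4286
Numerator Σ(Δy_t−Δȳ)(Δy_{t+1}−Δȳ) = -594.3265
Denominator Σ(Δy_t−Δȳ)² = 1119.7143
r_1(Δy) = -594.3265 / 1119.7143 = -0.531

-0.531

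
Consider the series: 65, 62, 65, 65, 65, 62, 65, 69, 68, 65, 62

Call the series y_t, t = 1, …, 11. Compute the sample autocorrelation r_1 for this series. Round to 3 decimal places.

Mean ȳ = (65 + 62 + 65 + 65 + 65 + 62 + 65 + 69 + 68 + 65 + 62)/11 = 64.8182
Numerator Σ_{t=1}^{10}(y_t−ȳ)(y_{t+1}−ȳ) = 12.1488
Denominator Σ(y_t−ȳ)² = 51.6364
r_1 = 12.1488 / 51.6364 = 0.235

0.235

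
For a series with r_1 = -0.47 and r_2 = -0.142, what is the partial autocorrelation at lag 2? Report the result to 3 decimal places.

-0.466

φ_{22} = (r_2 − r_1²) / (1 − r_1²)
r_1² = (-0.47)² = 0.2209
Numerator = -0.142 − 0.2209 = -0.3629; denominator = 1 − 0.2209 = 0.7791
φ_{22} = -0.3629 / 0.7791 = -0.466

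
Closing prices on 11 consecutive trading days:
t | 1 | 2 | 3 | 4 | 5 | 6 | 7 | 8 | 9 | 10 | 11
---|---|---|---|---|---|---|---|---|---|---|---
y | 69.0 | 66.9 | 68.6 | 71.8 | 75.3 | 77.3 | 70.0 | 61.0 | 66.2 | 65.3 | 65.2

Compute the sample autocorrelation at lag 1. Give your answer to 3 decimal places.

Mean ȳ = (69.0 + 66.9 + 68.6 + 71.8 + 75.3 + 77.3 + 70.0 + 61.0 + 66.2 + 65.3 + 65.2)/11 = 68.7818
Numerator Σ_{t=1}^{10}(y_t−ȳ)(y_{t+1}−ȳ) = 117.0279
Denominator Σ(y_t−ȳ)² = 221.4364
r_1 = 117.0279 / 221.4364 = 0.528

0.528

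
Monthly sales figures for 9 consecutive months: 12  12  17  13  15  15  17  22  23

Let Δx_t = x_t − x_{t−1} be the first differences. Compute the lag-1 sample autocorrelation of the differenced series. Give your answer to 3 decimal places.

-0.478

First differences Δx: 0, 5, -4, 2, 0, 2, 5, 1
Mean of differences = 1.3750
Numerator Σ(Δx_t−Δx̄)(Δx_{t+1}−Δx̄) = -28.6406
Denominator Σ(Δx_t−Δx̄)² = 59.8750
r_1(Δx) = -28.6406 / 59.8750 = -0.478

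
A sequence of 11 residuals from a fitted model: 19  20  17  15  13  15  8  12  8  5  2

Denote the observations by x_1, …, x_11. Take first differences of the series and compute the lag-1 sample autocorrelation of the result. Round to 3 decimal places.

First differences Δx: 1, -3, -2, -2, 2, -7, 4, -4, -3, -3
Mean of differences = -1.7000
Numerator Σ(Δx_t−Δx̄)(Δx_{t+1}−Δx̄) = -62.3900
Denominator Σ(Δx_t−Δx̄)² = 92.1000
r_1(Δx) = -62.3900 / 92.1000 = -0.677

-0.677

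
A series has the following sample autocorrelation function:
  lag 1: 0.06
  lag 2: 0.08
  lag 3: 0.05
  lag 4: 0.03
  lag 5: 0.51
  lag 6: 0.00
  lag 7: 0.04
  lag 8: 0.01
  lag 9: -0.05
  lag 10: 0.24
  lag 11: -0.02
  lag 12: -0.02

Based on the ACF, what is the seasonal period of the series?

The largest autocorrelation is r_5 = 0.51, with a weaker echo at lag 10 (0.24); the remaining lags stay at or below 0.08.
The dominant spike at lag 5 indicates a seasonal period of 5.

5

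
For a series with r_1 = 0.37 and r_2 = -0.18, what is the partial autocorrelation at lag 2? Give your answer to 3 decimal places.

-0.367

φ_{22} = (r_2 − r_1²) / (1 − r_1²)
r_1² = (0.37)² = 0.1369
Numerator = -0.18 − 0.1369 = -0.3169; denominator = 1 − 0.1369 = 0.8631
φ_{22} = -0.3169 / 0.8631 = -0.367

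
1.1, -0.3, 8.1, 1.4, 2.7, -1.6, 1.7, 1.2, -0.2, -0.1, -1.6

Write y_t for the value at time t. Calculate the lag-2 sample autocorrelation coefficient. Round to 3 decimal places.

0.183

Mean ȳ = (1.1 − 0.3 + 8.1 + 1.4 + 2.7 − 1.6 + 1.7 + 1.2 − 0.2 − 0.1 − 1.6)/11 = 1.1273
Numerator Σ_{t=1}^{9}(y_t−ȳ)(y_{t+2}−ȳ) = 13.1158
Denominator Σ(y_t−ȳ)² = 71.6818
r_2 = 13.1158 / 71.6818 = 0.183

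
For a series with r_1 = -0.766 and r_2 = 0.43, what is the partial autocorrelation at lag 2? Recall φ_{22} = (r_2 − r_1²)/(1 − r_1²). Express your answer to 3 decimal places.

φ_{22} = (r_2 − r_1²) / (1 − r_1²)
r_1² = (-0.766)² = 0.586756
Numerator = 0.43 − 0.5868 = -0.1568; denominator = 1 − 0.5868 = 0.4132
φ_{22} = -0.1568 / 0.4132 = -0.379

-0.379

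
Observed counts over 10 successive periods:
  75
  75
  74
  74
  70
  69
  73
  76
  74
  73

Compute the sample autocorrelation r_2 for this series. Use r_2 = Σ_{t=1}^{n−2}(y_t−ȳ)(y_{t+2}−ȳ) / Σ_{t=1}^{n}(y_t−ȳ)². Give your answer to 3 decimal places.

-0.331

Mean ȳ = (75 + 75 + 74 + 74 + 70 + 69 + 73 + 76 + 74 + 73)/10 = 73.3000
Numerator Σ_{t=1}^{8}(y_t−ȳ)(y_{t+2}−ȳ) = -14.5800
Denominator Σ(y_t−ȳ)² = 44.1000
r_2 = -14.5800 / 44.1000 = -0.331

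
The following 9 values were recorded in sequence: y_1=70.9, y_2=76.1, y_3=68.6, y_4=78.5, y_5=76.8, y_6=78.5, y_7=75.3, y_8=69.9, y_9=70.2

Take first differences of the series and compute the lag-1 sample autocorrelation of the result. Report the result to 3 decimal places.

-0.544

First differences Δy: 5.2, -7.5, 9.9, -1.7, 1.7, -3.2, -5.4, 0.3
Mean of differences = -0.0875
Numerator Σ(Δy_t−Δȳ)(Δy_{t+1}−Δȳ) = -123.3002
Denominator Σ(Δy_t−Δȳ)² = 226.5088
r_1(Δy) = -123.3002 / 226.5088 = -0.544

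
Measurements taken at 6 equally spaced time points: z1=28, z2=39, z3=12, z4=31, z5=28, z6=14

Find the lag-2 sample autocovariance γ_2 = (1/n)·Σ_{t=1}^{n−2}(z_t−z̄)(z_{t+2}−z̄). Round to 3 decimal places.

Mean z̄ = (28 + 39 + 12 + 31 + 28 + 14)/6 = 25.3333
Σ_{t=1}^{4}(z_t−z̄)(z_{t+2}−z̄) = -57.8889
γ_2 = -57.8889 / 6 = -9.648

-9.648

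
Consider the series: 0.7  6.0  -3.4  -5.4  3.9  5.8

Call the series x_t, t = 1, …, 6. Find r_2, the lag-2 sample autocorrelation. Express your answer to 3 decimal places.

-0.613

Mean x̄ = (0.7 + 6.0 − 3.4 − 5.4 + 3.9 + 5.8)/6 = 1.2667
Σ(x_t−x̄)(x_{t+2}−x̄) = (2.6444) + (-31.5556) + (-12.2889) + (-30.2222) = -71.4222
Denominator Σ(x_t−x̄)² = 116.4333
r_2 = -71.4222 / 116.4333 = -0.613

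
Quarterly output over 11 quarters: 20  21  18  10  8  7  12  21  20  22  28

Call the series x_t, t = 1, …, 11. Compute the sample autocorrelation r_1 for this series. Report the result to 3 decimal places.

0.606

Mean x̄ = (20 + 21 + 18 + 10 + 8 + 7 + 12 + 21 + 20 + 22 + 28)/11 = 17.0000
Numerator Σ_{t=1}^{10}(x_t−x̄)(x_{t+1}−x̄) = 274.0000
Denominator Σ(x_t−x̄)² = 452.0000
r_1 = 274.0000 / 452.0000 = 0.606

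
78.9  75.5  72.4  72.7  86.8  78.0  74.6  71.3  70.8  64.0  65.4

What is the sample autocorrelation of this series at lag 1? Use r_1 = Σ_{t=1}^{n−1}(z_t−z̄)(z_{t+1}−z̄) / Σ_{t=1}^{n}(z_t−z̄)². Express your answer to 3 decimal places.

Mean z̄ = (78.9 + 75.5 + 72.4 + 72.7 + 86.8 + 78.0 + 74.6 + 71.3 + 70.8 + 64.0 + 65.4)/11 = 73.6727
Numerator Σ_{t=1}^{10}(z_t−z̄)(z_{t+1}−z̄) = 168.9356
Denominator Σ(z_t−z̄)² = 401.0218
r_1 = 168.9356 / 401.0218 = 0.421

0.421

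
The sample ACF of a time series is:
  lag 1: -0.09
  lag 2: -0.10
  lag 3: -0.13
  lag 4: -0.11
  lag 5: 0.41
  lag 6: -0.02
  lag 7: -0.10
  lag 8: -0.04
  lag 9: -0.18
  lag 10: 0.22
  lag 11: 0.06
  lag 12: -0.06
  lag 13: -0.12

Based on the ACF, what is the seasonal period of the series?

5

The largest autocorrelation is r_5 = 0.41, with a weaker echo at lag 10 (0.22); the remaining lags stay at or below 0.06.
The dominant spike at lag 5 indicates a seasonal period of 5.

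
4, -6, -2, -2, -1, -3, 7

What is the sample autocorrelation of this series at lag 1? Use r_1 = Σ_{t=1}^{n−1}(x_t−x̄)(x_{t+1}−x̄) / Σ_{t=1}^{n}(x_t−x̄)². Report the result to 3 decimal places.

Mean x̄ = (4 − 6 − 2 − 2 − 1 − 3 + 7)/7 = -0.4286
Numerator Σ_{t=1}^{6}(x_t−x̄)(x_{t+1}−x̄) = -30.1837
Denominator Σ(x_t−x̄)² = 117.7143
r_1 = -30.1837 / 117.7143 = -0.256

-0.256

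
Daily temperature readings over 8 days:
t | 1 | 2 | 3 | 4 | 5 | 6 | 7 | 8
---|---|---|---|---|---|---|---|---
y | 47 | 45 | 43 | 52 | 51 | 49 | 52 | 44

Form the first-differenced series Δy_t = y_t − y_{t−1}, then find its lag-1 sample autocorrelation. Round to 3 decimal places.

-0.291

First differences Δy: -2, -2, 9, -1, -2, 3, -8
Mean of differences = -0.4286
Numerator Σ(Δy_t−Δȳ)(Δy_{t+1}−Δȳ) = -48.1837
Denominator Σ(Δy_t−Δȳ)² = 165.7143
r_1(Δy) = -48.1837 / 165.7143 = -0.291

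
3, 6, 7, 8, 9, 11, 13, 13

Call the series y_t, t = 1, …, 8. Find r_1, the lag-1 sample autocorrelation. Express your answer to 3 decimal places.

Mean ȳ = (3 + 6 + 7 + 8 + 9 + 11 + 13 + 13)/8 = 8.7500
Deviations from mean: -5.7500, -2.7500, -1.7500, -0.7500, 0.2500, 2.2500, 4.2500, 4.2500
Numerator Σ_{t=1}^{7}(y_t−ȳ)(y_{t+1}−ȳ) = 49.9375
Denominator Σ(y_t−ȳ)² = 85.5000
r_1 = 49.9375 / 85.5000 = 0.584

0.584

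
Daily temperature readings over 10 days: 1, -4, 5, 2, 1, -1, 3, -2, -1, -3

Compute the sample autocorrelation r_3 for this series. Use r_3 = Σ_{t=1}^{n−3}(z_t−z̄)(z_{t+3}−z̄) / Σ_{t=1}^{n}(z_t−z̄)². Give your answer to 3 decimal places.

Mean z̄ = (1 − 4 + 5 + 2 + 1 − 1 + 3 − 2 − 1 − 3)/10 = 0.1000
Σ(z_t−z̄)(z_{t+3}−z̄) = (1.7100) + (-3.6900) + (-5.3900) + (5.5100) + (-1.8900) + (1.2100) + (-8.9900) = -11.5300
Denominator Σ(z_t−z̄)² = 70.9000
r_3 = -11.5300 / 70.9000 = -0.163

-0.163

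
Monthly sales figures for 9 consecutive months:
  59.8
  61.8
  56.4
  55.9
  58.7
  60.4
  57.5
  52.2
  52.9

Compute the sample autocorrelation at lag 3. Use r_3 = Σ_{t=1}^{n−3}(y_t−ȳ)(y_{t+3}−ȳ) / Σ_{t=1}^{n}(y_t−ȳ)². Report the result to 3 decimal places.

-0.244

Mean ȳ = (59.8 + 61.8 + 56.4 + 55.9 + 58.7 + 60.4 + 57.5 + 52.2 + 52.9)/9 = 57.2889
Numerator Σ_{t=1}^{6}(y_t−ȳ)(y_{t+3}−ȳ) = -21.0159
Denominator Σ(y_t−ȳ)² = 86.2489
r_3 = -21.0159 / 86.2489 = -0.244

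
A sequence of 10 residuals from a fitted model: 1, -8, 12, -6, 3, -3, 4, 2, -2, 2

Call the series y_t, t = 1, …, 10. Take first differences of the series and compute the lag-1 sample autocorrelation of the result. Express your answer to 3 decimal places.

-0.815

First differences Δy: -9, 20, -18, 9, -6, 7, -2, -4, 4
Mean of differences = 0.1111
Numerator Σ(Δy_t−Δȳ)(Δy_{t+1}−Δȳ) = -820.6790
Denominator Σ(Δy_t−Δȳ)² = 1006.8889
r_1(Δy) = -820.6790 / 1006.8889 = -0.815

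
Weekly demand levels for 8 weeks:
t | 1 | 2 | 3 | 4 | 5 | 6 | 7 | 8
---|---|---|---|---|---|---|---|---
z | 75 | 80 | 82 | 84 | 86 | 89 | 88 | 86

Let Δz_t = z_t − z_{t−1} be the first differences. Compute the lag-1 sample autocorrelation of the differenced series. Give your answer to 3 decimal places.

First differences Δz: 5, 2, 2, 2, 3, -1, -2
Mean of differences = 1.5714
Numerator Σ(Δz_t−Δz̄)(Δz_{t+1}−Δz̄) = 7.9592
Denominator Σ(Δz_t−Δz̄)² = 33.7143
r_1(Δz) = 7.9592 / 33.7143 = 0.236

0.236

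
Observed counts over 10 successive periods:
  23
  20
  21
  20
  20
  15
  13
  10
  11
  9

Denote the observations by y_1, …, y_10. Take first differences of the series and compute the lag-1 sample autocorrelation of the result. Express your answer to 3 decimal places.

-0.292

First differences Δy: -3, 1, -1, 0, -5, -2, -3, 1, -2
Mean of differences = -1.5556
Numerator Σ(Δy_t−Δȳ)(Δy_{t+1}−Δȳ) = -9.4198
Denominator Σ(Δy_t−Δȳ)² = 32.2222
r_1(Δy) = -9.4198 / 32.2222 = -0.292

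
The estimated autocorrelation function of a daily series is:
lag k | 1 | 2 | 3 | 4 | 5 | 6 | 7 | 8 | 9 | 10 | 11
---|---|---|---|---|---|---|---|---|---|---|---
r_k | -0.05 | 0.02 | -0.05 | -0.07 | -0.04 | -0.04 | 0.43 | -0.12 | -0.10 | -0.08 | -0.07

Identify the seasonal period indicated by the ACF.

7

The largest autocorrelation is r_7 = 0.43; the remaining lags stay at or below 0.02.
The dominant spike at lag 7 indicates a seasonal period of 7.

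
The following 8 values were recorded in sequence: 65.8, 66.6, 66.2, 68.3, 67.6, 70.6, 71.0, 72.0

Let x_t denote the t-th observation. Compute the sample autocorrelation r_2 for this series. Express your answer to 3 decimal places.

0.334

Mean x̄ = (65.8 + 66.6 + 66.2 + 68.3 + 67.6 + 70.6 + 71.0 + 72.0)/8 = 68.5125
Numerator Σ_{t=1}^{6}(x_t−x̄)(x_{t+2}−x̄) = 13.3559
Denominator Σ(x_t−x̄)² = 39.9488
r_2 = 13.3559 / 39.9488 = 0.334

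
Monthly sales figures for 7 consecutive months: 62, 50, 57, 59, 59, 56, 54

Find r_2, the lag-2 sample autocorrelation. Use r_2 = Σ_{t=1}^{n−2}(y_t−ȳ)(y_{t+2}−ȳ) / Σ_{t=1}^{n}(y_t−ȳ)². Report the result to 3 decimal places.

Mean ȳ = (62 + 50 + 57 + 59 + 59 + 56 + 54)/7 = 56.7143
Deviations from mean: 5.2857, -6.7143, 0.2857, 2.2857, 2.2857, -0.7143, -2.7143
Σ(y_t−ȳ)(y_{t+2}−ȳ) = (1.5102) + (-15.3469) + (0.6531) + (-1.6327) + (-6.2041) = -21.0204
Denominator Σ(y_t−ȳ)² = 91.4286
r_2 = -21.0204 / 91.4286 = -0.230

-0.230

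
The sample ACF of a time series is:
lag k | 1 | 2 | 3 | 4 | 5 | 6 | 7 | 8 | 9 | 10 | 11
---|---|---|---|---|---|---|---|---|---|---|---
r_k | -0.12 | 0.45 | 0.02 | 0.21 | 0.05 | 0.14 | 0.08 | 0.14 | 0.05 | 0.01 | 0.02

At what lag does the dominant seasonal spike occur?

The largest autocorrelation is r_2 = 0.45, with a weaker echo at lag 4 (0.21); the remaining lags stay at or below 0.14.
The dominant spike at lag 2 indicates a seasonal period of 2.

2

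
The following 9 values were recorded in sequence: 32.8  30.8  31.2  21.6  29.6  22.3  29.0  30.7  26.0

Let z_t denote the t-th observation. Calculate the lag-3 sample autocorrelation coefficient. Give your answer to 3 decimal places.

-0.256

Mean z̄ = (32.8 + 30.8 + 31.2 + 21.6 + 29.6 + 22.3 + 29.0 + 30.7 + 26.0)/9 = 28.2222
Σ(z_t−z̄)(z_{t+3}−z̄) = (-30.3151) + (3.5516) + (-17.6351) + (-5.1506) + (3.4138) + (13.1605) = -32.9748
Denominator Σ(z_t−z̄)² = 128.9756
r_3 = -32.9748 / 128.9756 = -0.256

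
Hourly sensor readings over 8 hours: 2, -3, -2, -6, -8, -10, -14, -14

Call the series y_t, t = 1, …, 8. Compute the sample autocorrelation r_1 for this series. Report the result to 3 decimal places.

Mean ȳ = (2 − 3 − 2 − 6 − 8 − 10 − 14 − 14)/8 = -6.8750
Deviations from mean: 8.8750, 3.8750, 4.8750, 0.8750, -1.1250, -3.1250, -7.1250, -7.1250
Σ(y_t−ȳ)(y_{t+1}−ȳ) = (34.3906) + (18.8906) + (4.2656) + (-0.9844) + (3.5156) + (22.2656) + (50.7656) = 133.1094
Denominator Σ(y_t−ȳ)² = 230.8750
r_1 = 133.1094 / 230.8750 = 0.577

0.577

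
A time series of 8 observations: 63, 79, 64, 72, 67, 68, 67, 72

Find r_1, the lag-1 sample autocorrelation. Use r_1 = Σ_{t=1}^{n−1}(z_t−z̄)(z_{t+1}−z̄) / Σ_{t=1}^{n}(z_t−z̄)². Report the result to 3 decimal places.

Mean z̄ = (63 + 79 + 64 + 72 + 67 + 68 + 67 + 72)/8 = 69.0000
Deviations from mean: -6.0000, 10.0000, -5.0000, 3.0000, -2.0000, -1.0000, -2.0000, 3.0000
Σ(z_t−z̄)(z_{t+1}−z̄) = (-60.0000) + (-50.0000) + (-15.0000) + (-6.0000) + (2.0000) + (2.0000) + (-6.0000) = -133.0000
Denominator Σ(z_t−z̄)² = 188.0000
r_1 = -133.0000 / 188.0000 = -0.707

-0.707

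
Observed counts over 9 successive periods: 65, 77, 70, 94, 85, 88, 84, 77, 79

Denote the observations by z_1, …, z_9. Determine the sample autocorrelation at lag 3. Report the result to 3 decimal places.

-0.417

Mean z̄ = (65 + 77 + 70 + 94 + 85 + 88 + 84 + 77 + 79)/9 = 79.8889
Numerator Σ_{t=1}^{6}(z_t−z̄)(z_{t+3}−z̄) = -269.0370
Denominator Σ(z_t−z̄)² = 644.8889
r_3 = -269.0370 / 644.8889 = -0.417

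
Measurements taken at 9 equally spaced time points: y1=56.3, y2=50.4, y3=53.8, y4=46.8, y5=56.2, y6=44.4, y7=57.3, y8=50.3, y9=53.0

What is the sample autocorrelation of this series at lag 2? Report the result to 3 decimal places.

Mean ȳ = (56.3 + 50.4 + 53.8 + 46.8 + 56.2 + 44.4 + 57.3 + 50.3 + 53.0)/9 = 52.0556
Numerator Σ_{t=1}^{7}(y_t−ȳ)(y_{t+2}−ȳ) = 103.6972
Denominator Σ(y_t−ȳ)² = 158.6822
r_2 = 103.6972 / 158.6822 = 0.653

0.653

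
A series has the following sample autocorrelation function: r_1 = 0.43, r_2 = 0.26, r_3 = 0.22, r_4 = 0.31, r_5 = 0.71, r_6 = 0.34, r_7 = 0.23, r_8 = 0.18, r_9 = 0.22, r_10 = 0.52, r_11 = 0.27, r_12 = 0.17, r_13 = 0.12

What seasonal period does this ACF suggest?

The largest autocorrelation is r_5 = 0.71, with a weaker echo at lag 10 (0.52); the remaining lags stay at or below 0.43. The elevated value at lag 1 (0.43), dropping to 0.26 at lag 2, reflects decaying short-term dependence rather than seasonality.
The dominant spike at lag 5 indicates a seasonal period of 5.

5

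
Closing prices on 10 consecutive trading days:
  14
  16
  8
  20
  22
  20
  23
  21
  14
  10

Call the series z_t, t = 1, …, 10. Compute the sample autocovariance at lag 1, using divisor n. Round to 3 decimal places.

Mean z̄ = (14 + 16 + 8 + 20 + 22 + 20 + 23 + 21 + 14 + 10)/10 = 16.8000
Σ_{t=1}^{9}(z_t−z̄)(z_{t+1}−z̄) = 67.5600
γ_1 = 67.5600 / 10 = 6.756

6.756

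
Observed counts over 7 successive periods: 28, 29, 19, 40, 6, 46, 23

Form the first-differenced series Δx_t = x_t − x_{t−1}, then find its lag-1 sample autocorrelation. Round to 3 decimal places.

-0.837

First differences Δx: 1, -10, 21, -34, 40, -23
Mean of differences = -0.8333
Numerator Σ(Δx_t−Δx̄)(Δx_{t+1}−Δx̄) = -3200.5278
Denominator Σ(Δx_t−Δx̄)² = 3822.8333
r_1(Δx) = -3200.5278 / 3822.8333 = -0.837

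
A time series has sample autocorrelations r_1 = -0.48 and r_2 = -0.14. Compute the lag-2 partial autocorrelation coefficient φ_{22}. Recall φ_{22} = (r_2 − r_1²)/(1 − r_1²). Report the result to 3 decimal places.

φ_{22} = (r_2 − r_1²) / (1 − r_1²)
r_1² = (-0.48)² = 0.2304
Numerator = -0.14 − 0.2304 = -0.3704; denominator = 1 − 0.2304 = 0.7696
φ_{22} = -0.3704 / 0.7696 = -0.481

-0.481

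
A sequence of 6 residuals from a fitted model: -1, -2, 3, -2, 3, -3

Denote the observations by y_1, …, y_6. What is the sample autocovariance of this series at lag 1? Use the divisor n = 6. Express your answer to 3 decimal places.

Mean ȳ = (-1 − 2 + 3 − 2 + 3 − 3)/6 = -0.3333
Σ_{t=1}^{5}(y_t−ȳ)(y_{t+1}−ȳ) = -24.4444
γ_1 = -24.4444 / 6 = -4.074

-4.074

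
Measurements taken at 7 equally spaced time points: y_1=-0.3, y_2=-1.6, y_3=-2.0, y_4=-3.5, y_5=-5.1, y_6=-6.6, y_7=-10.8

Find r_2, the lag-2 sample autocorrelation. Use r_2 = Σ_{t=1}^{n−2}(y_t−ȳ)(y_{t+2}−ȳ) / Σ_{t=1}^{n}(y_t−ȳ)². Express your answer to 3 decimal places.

0.166

Mean ȳ = (-0.3 − 1.6 − 2.0 − 3.5 − 5.1 − 6.6 − 10.8)/7 = -4.2714
Deviations from mean: 3.9714, 2.6714, 2.2714, 0.7714, -0.8286, -2.3286, -6.5286
Numerator Σ_{t=1}^{5}(y_t−ȳ)(y_{t+2}−ȳ) = 12.8127
Denominator Σ(y_t−ȳ)² = 77.3943
r_2 = 12.8127 / 77.3943 = 0.166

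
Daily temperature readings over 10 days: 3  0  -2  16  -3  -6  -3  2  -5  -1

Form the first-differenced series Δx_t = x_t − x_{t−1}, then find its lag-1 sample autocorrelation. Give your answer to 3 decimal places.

First differences Δx: -3, -2, 18, -19, -3, 3, 5, -7, 4
Mean of differences = -0.4444
Numerator Σ(Δx_t−Δx̄)(Δx_{t+1}−Δx̄) = -374.4198
Denominator Σ(Δx_t−Δx̄)² = 804.2222
r_1(Δx) = -374.4198 / 804.2222 = -0.466

-0.466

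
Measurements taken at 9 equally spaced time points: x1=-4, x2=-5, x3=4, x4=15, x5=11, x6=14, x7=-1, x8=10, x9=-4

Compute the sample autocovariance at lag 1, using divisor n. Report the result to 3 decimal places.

Mean x̄ = (-4 − 5 + 4 + 15 + 11 + 14 − 1 + 10 − 4)/9 = 4.4444
Σ_{t=1}^{8}(x_t−x̄)(x_{t+1}−x̄) = 81.9136
γ_1 = 81.9136 / 9 = 9.102

9.102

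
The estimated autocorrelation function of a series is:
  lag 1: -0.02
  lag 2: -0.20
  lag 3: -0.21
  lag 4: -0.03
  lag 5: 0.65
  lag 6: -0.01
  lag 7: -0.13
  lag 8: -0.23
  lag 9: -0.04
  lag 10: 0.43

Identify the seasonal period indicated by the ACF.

The largest autocorrelation is r_5 = 0.65, with a weaker echo at lag 10 (0.43); the remaining lags stay at or below -0.01.
The dominant spike at lag 5 indicates a seasonal period of 5.

5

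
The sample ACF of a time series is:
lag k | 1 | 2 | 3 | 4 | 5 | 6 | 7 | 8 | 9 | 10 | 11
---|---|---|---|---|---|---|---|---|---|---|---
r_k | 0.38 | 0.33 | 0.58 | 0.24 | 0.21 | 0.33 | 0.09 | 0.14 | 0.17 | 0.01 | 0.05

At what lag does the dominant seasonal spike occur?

3

The largest autocorrelation is r_3 = 0.58; the remaining lags stay at or below 0.38. The elevated value at lag 1 (0.38), dropping to 0.33 at lag 2, reflects decaying short-term dependence rather than seasonality.
The dominant spike at lag 3 indicates a seasonal period of 3.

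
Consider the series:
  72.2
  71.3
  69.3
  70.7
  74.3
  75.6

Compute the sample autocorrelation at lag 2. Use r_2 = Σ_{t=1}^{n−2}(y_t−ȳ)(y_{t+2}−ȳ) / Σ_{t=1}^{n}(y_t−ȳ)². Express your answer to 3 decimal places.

-0.353

Mean ȳ = (72.2 + 71.3 + 69.3 + 70.7 + 74.3 + 75.6)/6 = 72.2333
Deviations from mean: -0.0333, -0.9333, -2.9333, -1.5333, 2.0667, 3.3667
Σ(y_t−ȳ)(y_{t+2}−ȳ) = (0.0978) + (1.4311) + (-6.0622) + (-5.1622) = -9.6956
Denominator Σ(y_t−ȳ)² = 27.4333
r_2 = -9.6956 / 27.4333 = -0.353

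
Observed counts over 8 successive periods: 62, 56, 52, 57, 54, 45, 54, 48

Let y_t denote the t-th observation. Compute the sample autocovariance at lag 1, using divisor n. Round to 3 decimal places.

0.344

Mean ȳ = (62 + 56 + 52 + 57 + 54 + 45 + 54 + 48)/8 = 53.5000
Σ_{t=1}^{7}(y_t−ȳ)(y_{t+1}−ȳ) = 2.7500
γ_1 = 2.7500 / 8 = 0.344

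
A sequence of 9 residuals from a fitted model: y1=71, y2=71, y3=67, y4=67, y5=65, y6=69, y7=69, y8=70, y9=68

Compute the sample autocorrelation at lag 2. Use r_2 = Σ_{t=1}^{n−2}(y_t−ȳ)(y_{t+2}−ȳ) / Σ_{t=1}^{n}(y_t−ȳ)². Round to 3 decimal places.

-0.123

Mean ȳ = (71 + 71 + 67 + 67 + 65 + 69 + 69 + 70 + 68)/9 = 68.5556
Σ(y_t−ȳ)(y_{t+2}−ȳ) = (-3.8025) + (-3.8025) + (5.5309) + (-0.6914) + (-1.5802) + (0.6420) + (-0.2469) = -3.9506
Denominator Σ(y_t−ȳ)² = 32.2222
r_2 = -3.9506 / 32.2222 = -0.123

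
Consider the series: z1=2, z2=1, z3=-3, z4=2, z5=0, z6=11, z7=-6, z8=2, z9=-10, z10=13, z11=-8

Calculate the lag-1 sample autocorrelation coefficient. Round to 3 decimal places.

Mean z̄ = (2 + 1 − 3 + 2 + 0 + 11 − 6 + 2 − 10 + 13 − 8)/11 = 0.3636
Numerator Σ_{t=1}^{10}(z_t−z̄)(z_{t+1}−z̄) = -342.7686
Denominator Σ(z_t−z̄)² = 510.5455
r_1 = -342.7686 / 510.5455 = -0.671

-0.671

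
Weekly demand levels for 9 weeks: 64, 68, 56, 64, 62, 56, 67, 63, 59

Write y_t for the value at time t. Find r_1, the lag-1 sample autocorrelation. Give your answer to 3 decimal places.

Mean ȳ = (64 + 68 + 56 + 64 + 62 + 56 + 67 + 63 + 59)/9 = 62.1111
Numerator Σ_{t=1}^{8}(y_t−ȳ)(y_{t+1}−ȳ) = -64.2346
Denominator Σ(y_t−ȳ)² = 150.8889
r_1 = -64.2346 / 150.8889 = -0.426

-0.426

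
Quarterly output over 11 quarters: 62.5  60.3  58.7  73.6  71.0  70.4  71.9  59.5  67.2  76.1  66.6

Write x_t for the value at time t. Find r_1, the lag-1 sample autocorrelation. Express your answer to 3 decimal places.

0.128

Mean x̄ = (62.5 + 60.3 + 58.7 + 73.6 + 71.0 + 70.4 + 71.9 + 59.5 + 67.2 + 76.1 + 66.6)/11 = 67.0727
Numerator Σ_{t=1}^{10}(x_t−x̄)(x_{t+1}−x̄) = 47.1502
Denominator Σ(x_t−x̄)² = 368.3618
r_1 = 47.1502 / 368.3618 = 0.128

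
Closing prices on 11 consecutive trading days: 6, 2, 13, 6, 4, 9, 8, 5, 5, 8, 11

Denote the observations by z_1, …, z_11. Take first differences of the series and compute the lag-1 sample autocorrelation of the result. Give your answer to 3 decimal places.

-0.471

First differences Δz: -4, 11, -7, -2, 5, -1, -3, 0, 3, 3
Mean of differences = 0.5000
Numerator Σ(Δz_t−Δz̄)(Δz_{t+1}−Δz̄) = -113.2500
Denominator Σ(Δz_t−Δz̄)² = 240.5000
r_1(Δz) = -113.2500 / 240.5000 = -0.471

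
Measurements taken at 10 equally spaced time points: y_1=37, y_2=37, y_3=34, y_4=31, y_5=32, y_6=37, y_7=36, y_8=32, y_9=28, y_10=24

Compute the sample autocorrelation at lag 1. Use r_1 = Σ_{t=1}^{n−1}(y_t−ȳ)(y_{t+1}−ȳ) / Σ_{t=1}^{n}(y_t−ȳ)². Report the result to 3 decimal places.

0.446

Mean ȳ = (37 + 37 + 34 + 31 + 32 + 37 + 36 + 32 + 28 + 24)/10 = 32.8000
Numerator Σ_{t=1}^{9}(y_t−ȳ)(y_{t+1}−ȳ) = 75.5600
Denominator Σ(y_t−ȳ)² = 169.6000
r_1 = 75.5600 / 169.6000 = 0.446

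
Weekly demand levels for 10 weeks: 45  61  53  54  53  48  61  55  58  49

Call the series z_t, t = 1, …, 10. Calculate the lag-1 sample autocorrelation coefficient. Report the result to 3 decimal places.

Mean z̄ = (45 + 61 + 53 + 54 + 53 + 48 + 61 + 55 + 58 + 49)/10 = 53.7000
Numerator Σ_{t=1}^{9}(z_t−z̄)(z_{t+1}−z̄) = -111.7900
Denominator Σ(z_t−z̄)² = 258.1000
r_1 = -111.7900 / 258.1000 = -0.433

-0.433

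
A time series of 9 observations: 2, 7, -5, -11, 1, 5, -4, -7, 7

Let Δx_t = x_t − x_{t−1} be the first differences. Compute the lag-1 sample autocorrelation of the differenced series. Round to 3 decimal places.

First differences Δx: 5, -12, -6, 12, 4, -9, -3, 14
Mean of differences = 0.6250
Numerator Σ(Δx_t−Δx̄)(Δx_{t+1}−Δx̄) = -54.6406
Denominator Σ(Δx_t−Δx̄)² = 647.8750
r_1(Δx) = -54.6406 / 647.8750 = -0.084

-0.084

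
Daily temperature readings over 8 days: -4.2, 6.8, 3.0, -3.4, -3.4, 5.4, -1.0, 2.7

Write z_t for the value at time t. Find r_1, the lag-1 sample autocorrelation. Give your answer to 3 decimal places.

Mean z̄ = (-4.2 + 6.8 + 3.0 − 3.4 − 3.4 + 5.4 − 1.0 + 2.7)/8 = 0.7375
Deviations from mean: -4.9375, 6.0625, 2.2625, -4.1375, -4.1375, 4.6625, -1.7375, 1.9625
Σ(z_t−z̄)(z_{t+1}−z̄) = (-29.9336) + (13.7164) + (-9.3611) + (17.1189) + (-19.2911) + (-8.1011) + (-3.4098) = -39.2614
Denominator Σ(z_t−z̄)² = 129.0988
r_1 = -39.2614 / 129.0988 = -0.304

-0.304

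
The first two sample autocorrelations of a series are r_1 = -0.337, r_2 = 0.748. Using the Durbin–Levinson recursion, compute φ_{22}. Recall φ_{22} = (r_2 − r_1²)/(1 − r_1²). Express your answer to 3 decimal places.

0.716

φ_{22} = (r_2 − r_1²) / (1 − r_1²)
r_1² = (-0.337)² = 0.113569
Numerator = 0.748 − 0.1136 = 0.6344; denominator = 1 − 0.1136 = 0.8864
φ_{22} = 0.6344 / 0.8864 = 0.716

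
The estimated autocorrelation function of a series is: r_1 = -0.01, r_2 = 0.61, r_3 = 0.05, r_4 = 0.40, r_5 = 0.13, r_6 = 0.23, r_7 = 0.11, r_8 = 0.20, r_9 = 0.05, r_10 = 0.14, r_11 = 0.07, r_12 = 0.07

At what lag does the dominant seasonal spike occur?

The largest autocorrelation is r_2 = 0.61, with weaker echoes at lags 4 (0.40), 6 (0.23) and 8 (0.20); the remaining lags stay at or below 0.14.
The dominant spike at lag 2 indicates a seasonal period of 2.

2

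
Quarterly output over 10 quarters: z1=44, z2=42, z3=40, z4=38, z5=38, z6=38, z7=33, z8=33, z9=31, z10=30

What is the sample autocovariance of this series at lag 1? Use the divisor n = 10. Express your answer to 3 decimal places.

Mean z̄ = (44 + 42 + 40 + 38 + 38 + 38 + 33 + 33 + 31 + 30)/10 = 36.7000
Σ_{t=1}^{9}(z_t−z̄)(z_{t+1}−z̄) = 132.0100
γ_1 = 132.0100 / 10 = 13.201

13.201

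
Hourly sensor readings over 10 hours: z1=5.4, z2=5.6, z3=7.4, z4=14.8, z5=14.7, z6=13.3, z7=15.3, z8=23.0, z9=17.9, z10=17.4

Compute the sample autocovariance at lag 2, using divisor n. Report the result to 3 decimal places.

7.694

Mean z̄ = (5.4 + 5.6 + 7.4 + 14.8 + 14.7 + 13.3 + 15.3 + 23.0 + 17.9 + 17.4)/10 = 13.4800
Σ_{t=1}^{8}(z_t−z̄)(z_{t+2}−z̄) = 76.9392
γ_2 = 76.9392 / 10 = 7.694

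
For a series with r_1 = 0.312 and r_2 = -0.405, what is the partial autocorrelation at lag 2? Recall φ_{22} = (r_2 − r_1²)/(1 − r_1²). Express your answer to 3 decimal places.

φ_{22} = (r_2 − r_1²) / (1 − r_1²)
r_1² = (0.312)² = 0.097344
Numerator = -0.405 − 0.0973 = -0.5023; denominator = 1 − 0.0973 = 0.9027
φ_{22} = -0.5023 / 0.9027 = -0.557

-0.557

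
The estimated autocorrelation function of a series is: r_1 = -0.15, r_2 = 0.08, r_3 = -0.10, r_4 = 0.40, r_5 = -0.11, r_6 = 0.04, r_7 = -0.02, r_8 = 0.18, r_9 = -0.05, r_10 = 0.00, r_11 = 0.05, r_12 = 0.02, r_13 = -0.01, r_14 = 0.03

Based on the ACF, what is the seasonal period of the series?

4

The largest autocorrelation is r_4 = 0.40, with a weaker echo at lag 8 (0.18); the remaining lags stay at or below 0.08.
The dominant spike at lag 4 indicates a seasonal period of 4.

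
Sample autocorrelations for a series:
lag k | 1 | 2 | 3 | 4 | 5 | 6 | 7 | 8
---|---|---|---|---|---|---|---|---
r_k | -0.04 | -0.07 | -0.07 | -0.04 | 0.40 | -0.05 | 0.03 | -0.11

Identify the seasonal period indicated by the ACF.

The largest autocorrelation is r_5 = 0.40; the remaining lags stay at or below 0.03.
The dominant spike at lag 5 indicates a seasonal period of 5.

5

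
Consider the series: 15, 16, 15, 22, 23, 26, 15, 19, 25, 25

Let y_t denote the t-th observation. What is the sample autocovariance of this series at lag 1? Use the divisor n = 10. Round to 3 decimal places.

Mean ȳ = (15 + 16 + 15 + 22 + 23 + 26 + 15 + 19 + 25 + 25)/10 = 20.1000
Σ_{t=1}^{9}(y_t−ȳ)(y_{t+1}−ȳ) = 48.8900
γ_1 = 48.8900 / 10 = 4.889

4.889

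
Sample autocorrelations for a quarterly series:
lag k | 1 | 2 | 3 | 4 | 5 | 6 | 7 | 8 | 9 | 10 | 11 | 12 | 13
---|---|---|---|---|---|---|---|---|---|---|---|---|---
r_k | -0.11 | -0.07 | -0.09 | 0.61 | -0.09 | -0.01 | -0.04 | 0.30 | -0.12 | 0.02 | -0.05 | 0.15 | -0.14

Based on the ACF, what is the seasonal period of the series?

The largest autocorrelation is r_4 = 0.61, with weaker echoes at lags 8 (0.30) and 12 (0.15); the remaining lags stay at or below 0.02.
The dominant spike at lag 4 indicates a seasonal period of 4.

4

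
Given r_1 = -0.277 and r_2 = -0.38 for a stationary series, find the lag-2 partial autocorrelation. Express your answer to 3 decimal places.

φ_{22} = (r_2 − r_1²) / (1 − r_1²)
r_1² = (-0.277)² = 0.076729
Numerator = -0.38 − 0.0767 = -0.4567; denominator = 1 − 0.0767 = 0.9233
φ_{22} = -0.4567 / 0.9233 = -0.495

-0.495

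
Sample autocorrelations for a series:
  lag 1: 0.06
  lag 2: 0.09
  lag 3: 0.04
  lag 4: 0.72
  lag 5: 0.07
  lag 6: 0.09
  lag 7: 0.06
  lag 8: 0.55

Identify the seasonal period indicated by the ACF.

The largest autocorrelation is r_4 = 0.72, with a weaker echo at lag 8 (0.55); the remaining lags stay at or below 0.09.
The dominant spike at lag 4 indicates a seasonal period of 4.

4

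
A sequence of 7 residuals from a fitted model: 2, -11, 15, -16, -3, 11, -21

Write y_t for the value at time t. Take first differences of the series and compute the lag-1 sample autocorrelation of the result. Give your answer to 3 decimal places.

First differences Δy: -13, 26, -31, 13, 14, -32
Mean of differences = -3.8333
Numerator Σ(Δy_t−Δȳ)(Δy_{t+1}−Δȳ) = -1743.3611
Denominator Σ(Δy_t−Δȳ)² = 3106.8333
r_1(Δy) = -1743.3611 / 3106.8333 = -0.561

-0.561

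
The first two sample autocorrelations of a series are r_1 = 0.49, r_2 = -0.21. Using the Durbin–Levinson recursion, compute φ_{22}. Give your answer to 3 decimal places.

φ_{22} = (r_2 − r_1²) / (1 − r_1²)
r_1² = (0.49)² = 0.2401
Numerator = -0.21 − 0.2401 = -0.4501; denominator = 1 − 0.2401 = 0.7599
φ_{22} = -0.4501 / 0.7599 = -0.592

-0.592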